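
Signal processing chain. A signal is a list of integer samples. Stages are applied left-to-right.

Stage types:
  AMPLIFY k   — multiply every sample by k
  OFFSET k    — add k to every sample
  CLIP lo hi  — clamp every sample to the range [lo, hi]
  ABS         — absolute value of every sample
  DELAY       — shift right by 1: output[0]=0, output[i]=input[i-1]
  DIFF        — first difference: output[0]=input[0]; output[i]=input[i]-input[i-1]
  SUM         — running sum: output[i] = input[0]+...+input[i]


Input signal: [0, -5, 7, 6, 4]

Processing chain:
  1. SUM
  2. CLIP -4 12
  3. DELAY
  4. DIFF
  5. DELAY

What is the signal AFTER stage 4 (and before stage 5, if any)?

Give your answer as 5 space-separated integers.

Answer: 0 0 -4 6 6

Derivation:
Input: [0, -5, 7, 6, 4]
Stage 1 (SUM): sum[0..0]=0, sum[0..1]=-5, sum[0..2]=2, sum[0..3]=8, sum[0..4]=12 -> [0, -5, 2, 8, 12]
Stage 2 (CLIP -4 12): clip(0,-4,12)=0, clip(-5,-4,12)=-4, clip(2,-4,12)=2, clip(8,-4,12)=8, clip(12,-4,12)=12 -> [0, -4, 2, 8, 12]
Stage 3 (DELAY): [0, 0, -4, 2, 8] = [0, 0, -4, 2, 8] -> [0, 0, -4, 2, 8]
Stage 4 (DIFF): s[0]=0, 0-0=0, -4-0=-4, 2--4=6, 8-2=6 -> [0, 0, -4, 6, 6]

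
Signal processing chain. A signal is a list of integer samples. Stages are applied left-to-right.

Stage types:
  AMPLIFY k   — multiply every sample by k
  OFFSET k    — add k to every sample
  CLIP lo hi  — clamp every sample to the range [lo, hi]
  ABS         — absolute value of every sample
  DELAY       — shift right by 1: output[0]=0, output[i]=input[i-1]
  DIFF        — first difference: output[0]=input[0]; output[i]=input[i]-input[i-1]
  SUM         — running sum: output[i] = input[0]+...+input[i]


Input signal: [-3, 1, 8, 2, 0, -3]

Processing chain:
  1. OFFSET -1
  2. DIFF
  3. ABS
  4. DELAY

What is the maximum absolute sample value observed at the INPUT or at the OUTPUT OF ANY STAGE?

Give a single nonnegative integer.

Input: [-3, 1, 8, 2, 0, -3] (max |s|=8)
Stage 1 (OFFSET -1): -3+-1=-4, 1+-1=0, 8+-1=7, 2+-1=1, 0+-1=-1, -3+-1=-4 -> [-4, 0, 7, 1, -1, -4] (max |s|=7)
Stage 2 (DIFF): s[0]=-4, 0--4=4, 7-0=7, 1-7=-6, -1-1=-2, -4--1=-3 -> [-4, 4, 7, -6, -2, -3] (max |s|=7)
Stage 3 (ABS): |-4|=4, |4|=4, |7|=7, |-6|=6, |-2|=2, |-3|=3 -> [4, 4, 7, 6, 2, 3] (max |s|=7)
Stage 4 (DELAY): [0, 4, 4, 7, 6, 2] = [0, 4, 4, 7, 6, 2] -> [0, 4, 4, 7, 6, 2] (max |s|=7)
Overall max amplitude: 8

Answer: 8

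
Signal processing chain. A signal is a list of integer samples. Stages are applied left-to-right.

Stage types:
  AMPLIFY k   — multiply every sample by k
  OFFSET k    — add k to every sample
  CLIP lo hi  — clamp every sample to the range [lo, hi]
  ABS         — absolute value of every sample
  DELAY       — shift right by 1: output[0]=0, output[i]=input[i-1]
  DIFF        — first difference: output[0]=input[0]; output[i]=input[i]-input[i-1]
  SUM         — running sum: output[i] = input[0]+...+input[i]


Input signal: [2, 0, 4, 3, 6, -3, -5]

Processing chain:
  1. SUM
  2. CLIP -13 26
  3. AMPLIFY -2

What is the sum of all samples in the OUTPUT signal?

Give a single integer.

Answer: -106

Derivation:
Input: [2, 0, 4, 3, 6, -3, -5]
Stage 1 (SUM): sum[0..0]=2, sum[0..1]=2, sum[0..2]=6, sum[0..3]=9, sum[0..4]=15, sum[0..5]=12, sum[0..6]=7 -> [2, 2, 6, 9, 15, 12, 7]
Stage 2 (CLIP -13 26): clip(2,-13,26)=2, clip(2,-13,26)=2, clip(6,-13,26)=6, clip(9,-13,26)=9, clip(15,-13,26)=15, clip(12,-13,26)=12, clip(7,-13,26)=7 -> [2, 2, 6, 9, 15, 12, 7]
Stage 3 (AMPLIFY -2): 2*-2=-4, 2*-2=-4, 6*-2=-12, 9*-2=-18, 15*-2=-30, 12*-2=-24, 7*-2=-14 -> [-4, -4, -12, -18, -30, -24, -14]
Output sum: -106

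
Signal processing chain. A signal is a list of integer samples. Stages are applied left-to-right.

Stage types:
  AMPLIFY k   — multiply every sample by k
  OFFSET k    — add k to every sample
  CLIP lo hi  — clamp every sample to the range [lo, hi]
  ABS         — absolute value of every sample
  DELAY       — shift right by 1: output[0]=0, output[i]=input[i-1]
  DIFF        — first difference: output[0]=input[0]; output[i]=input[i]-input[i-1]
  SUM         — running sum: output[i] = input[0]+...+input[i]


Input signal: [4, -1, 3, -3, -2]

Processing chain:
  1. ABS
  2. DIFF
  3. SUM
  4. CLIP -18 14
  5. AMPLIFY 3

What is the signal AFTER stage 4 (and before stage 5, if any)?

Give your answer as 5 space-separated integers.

Input: [4, -1, 3, -3, -2]
Stage 1 (ABS): |4|=4, |-1|=1, |3|=3, |-3|=3, |-2|=2 -> [4, 1, 3, 3, 2]
Stage 2 (DIFF): s[0]=4, 1-4=-3, 3-1=2, 3-3=0, 2-3=-1 -> [4, -3, 2, 0, -1]
Stage 3 (SUM): sum[0..0]=4, sum[0..1]=1, sum[0..2]=3, sum[0..3]=3, sum[0..4]=2 -> [4, 1, 3, 3, 2]
Stage 4 (CLIP -18 14): clip(4,-18,14)=4, clip(1,-18,14)=1, clip(3,-18,14)=3, clip(3,-18,14)=3, clip(2,-18,14)=2 -> [4, 1, 3, 3, 2]

Answer: 4 1 3 3 2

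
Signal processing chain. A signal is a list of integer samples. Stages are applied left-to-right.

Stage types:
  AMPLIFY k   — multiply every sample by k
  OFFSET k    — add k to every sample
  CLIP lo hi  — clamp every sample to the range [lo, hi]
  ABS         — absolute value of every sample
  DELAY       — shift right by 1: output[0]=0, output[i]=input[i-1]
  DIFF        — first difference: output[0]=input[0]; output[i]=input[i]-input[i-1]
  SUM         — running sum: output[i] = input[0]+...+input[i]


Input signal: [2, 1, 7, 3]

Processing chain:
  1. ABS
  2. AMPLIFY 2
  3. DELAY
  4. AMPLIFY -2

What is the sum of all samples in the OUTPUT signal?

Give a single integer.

Input: [2, 1, 7, 3]
Stage 1 (ABS): |2|=2, |1|=1, |7|=7, |3|=3 -> [2, 1, 7, 3]
Stage 2 (AMPLIFY 2): 2*2=4, 1*2=2, 7*2=14, 3*2=6 -> [4, 2, 14, 6]
Stage 3 (DELAY): [0, 4, 2, 14] = [0, 4, 2, 14] -> [0, 4, 2, 14]
Stage 4 (AMPLIFY -2): 0*-2=0, 4*-2=-8, 2*-2=-4, 14*-2=-28 -> [0, -8, -4, -28]
Output sum: -40

Answer: -40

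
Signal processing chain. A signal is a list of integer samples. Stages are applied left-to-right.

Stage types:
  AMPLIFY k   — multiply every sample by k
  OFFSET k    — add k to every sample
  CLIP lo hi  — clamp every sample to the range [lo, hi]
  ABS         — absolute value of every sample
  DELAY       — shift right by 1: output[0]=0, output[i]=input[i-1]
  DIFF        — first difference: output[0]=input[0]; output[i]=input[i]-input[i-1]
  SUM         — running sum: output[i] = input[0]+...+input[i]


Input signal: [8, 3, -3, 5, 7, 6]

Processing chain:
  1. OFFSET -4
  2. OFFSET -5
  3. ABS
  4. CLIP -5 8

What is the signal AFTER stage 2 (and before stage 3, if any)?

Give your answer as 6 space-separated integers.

Answer: -1 -6 -12 -4 -2 -3

Derivation:
Input: [8, 3, -3, 5, 7, 6]
Stage 1 (OFFSET -4): 8+-4=4, 3+-4=-1, -3+-4=-7, 5+-4=1, 7+-4=3, 6+-4=2 -> [4, -1, -7, 1, 3, 2]
Stage 2 (OFFSET -5): 4+-5=-1, -1+-5=-6, -7+-5=-12, 1+-5=-4, 3+-5=-2, 2+-5=-3 -> [-1, -6, -12, -4, -2, -3]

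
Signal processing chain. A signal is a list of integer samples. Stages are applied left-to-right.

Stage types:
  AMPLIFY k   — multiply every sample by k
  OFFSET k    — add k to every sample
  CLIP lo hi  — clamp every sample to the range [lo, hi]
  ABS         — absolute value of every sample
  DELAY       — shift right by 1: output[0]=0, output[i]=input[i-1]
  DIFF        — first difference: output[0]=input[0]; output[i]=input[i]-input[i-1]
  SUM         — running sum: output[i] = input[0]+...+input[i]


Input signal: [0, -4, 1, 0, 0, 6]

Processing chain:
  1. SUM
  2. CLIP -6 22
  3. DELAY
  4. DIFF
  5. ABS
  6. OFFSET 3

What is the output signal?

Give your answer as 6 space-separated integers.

Input: [0, -4, 1, 0, 0, 6]
Stage 1 (SUM): sum[0..0]=0, sum[0..1]=-4, sum[0..2]=-3, sum[0..3]=-3, sum[0..4]=-3, sum[0..5]=3 -> [0, -4, -3, -3, -3, 3]
Stage 2 (CLIP -6 22): clip(0,-6,22)=0, clip(-4,-6,22)=-4, clip(-3,-6,22)=-3, clip(-3,-6,22)=-3, clip(-3,-6,22)=-3, clip(3,-6,22)=3 -> [0, -4, -3, -3, -3, 3]
Stage 3 (DELAY): [0, 0, -4, -3, -3, -3] = [0, 0, -4, -3, -3, -3] -> [0, 0, -4, -3, -3, -3]
Stage 4 (DIFF): s[0]=0, 0-0=0, -4-0=-4, -3--4=1, -3--3=0, -3--3=0 -> [0, 0, -4, 1, 0, 0]
Stage 5 (ABS): |0|=0, |0|=0, |-4|=4, |1|=1, |0|=0, |0|=0 -> [0, 0, 4, 1, 0, 0]
Stage 6 (OFFSET 3): 0+3=3, 0+3=3, 4+3=7, 1+3=4, 0+3=3, 0+3=3 -> [3, 3, 7, 4, 3, 3]

Answer: 3 3 7 4 3 3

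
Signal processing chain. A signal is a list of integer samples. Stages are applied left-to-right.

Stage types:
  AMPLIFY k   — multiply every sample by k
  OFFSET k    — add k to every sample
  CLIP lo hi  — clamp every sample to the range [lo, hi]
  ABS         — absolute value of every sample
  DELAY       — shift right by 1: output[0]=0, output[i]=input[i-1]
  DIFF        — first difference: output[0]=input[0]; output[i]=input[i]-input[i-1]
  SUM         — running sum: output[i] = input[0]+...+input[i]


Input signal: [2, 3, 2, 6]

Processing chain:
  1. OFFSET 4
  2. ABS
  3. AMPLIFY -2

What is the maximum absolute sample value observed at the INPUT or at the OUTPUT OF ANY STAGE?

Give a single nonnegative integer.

Answer: 20

Derivation:
Input: [2, 3, 2, 6] (max |s|=6)
Stage 1 (OFFSET 4): 2+4=6, 3+4=7, 2+4=6, 6+4=10 -> [6, 7, 6, 10] (max |s|=10)
Stage 2 (ABS): |6|=6, |7|=7, |6|=6, |10|=10 -> [6, 7, 6, 10] (max |s|=10)
Stage 3 (AMPLIFY -2): 6*-2=-12, 7*-2=-14, 6*-2=-12, 10*-2=-20 -> [-12, -14, -12, -20] (max |s|=20)
Overall max amplitude: 20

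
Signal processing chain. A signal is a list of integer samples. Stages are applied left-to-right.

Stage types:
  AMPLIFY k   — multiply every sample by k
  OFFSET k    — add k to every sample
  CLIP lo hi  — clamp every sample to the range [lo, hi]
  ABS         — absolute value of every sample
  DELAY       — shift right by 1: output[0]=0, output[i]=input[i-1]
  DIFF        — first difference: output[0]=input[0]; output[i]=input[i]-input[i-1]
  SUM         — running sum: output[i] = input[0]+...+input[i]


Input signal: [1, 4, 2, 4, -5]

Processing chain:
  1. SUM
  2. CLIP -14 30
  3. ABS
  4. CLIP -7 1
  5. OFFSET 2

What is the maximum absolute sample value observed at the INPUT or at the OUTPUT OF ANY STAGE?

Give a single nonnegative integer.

Input: [1, 4, 2, 4, -5] (max |s|=5)
Stage 1 (SUM): sum[0..0]=1, sum[0..1]=5, sum[0..2]=7, sum[0..3]=11, sum[0..4]=6 -> [1, 5, 7, 11, 6] (max |s|=11)
Stage 2 (CLIP -14 30): clip(1,-14,30)=1, clip(5,-14,30)=5, clip(7,-14,30)=7, clip(11,-14,30)=11, clip(6,-14,30)=6 -> [1, 5, 7, 11, 6] (max |s|=11)
Stage 3 (ABS): |1|=1, |5|=5, |7|=7, |11|=11, |6|=6 -> [1, 5, 7, 11, 6] (max |s|=11)
Stage 4 (CLIP -7 1): clip(1,-7,1)=1, clip(5,-7,1)=1, clip(7,-7,1)=1, clip(11,-7,1)=1, clip(6,-7,1)=1 -> [1, 1, 1, 1, 1] (max |s|=1)
Stage 5 (OFFSET 2): 1+2=3, 1+2=3, 1+2=3, 1+2=3, 1+2=3 -> [3, 3, 3, 3, 3] (max |s|=3)
Overall max amplitude: 11

Answer: 11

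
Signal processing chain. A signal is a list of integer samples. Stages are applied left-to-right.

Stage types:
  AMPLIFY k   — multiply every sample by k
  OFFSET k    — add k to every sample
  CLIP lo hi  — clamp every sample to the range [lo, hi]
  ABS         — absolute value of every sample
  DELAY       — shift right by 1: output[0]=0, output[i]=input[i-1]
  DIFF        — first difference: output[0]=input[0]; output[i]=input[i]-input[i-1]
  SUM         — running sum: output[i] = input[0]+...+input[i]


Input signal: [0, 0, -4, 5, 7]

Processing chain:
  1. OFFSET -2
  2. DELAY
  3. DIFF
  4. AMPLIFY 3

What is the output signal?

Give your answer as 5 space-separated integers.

Input: [0, 0, -4, 5, 7]
Stage 1 (OFFSET -2): 0+-2=-2, 0+-2=-2, -4+-2=-6, 5+-2=3, 7+-2=5 -> [-2, -2, -6, 3, 5]
Stage 2 (DELAY): [0, -2, -2, -6, 3] = [0, -2, -2, -6, 3] -> [0, -2, -2, -6, 3]
Stage 3 (DIFF): s[0]=0, -2-0=-2, -2--2=0, -6--2=-4, 3--6=9 -> [0, -2, 0, -4, 9]
Stage 4 (AMPLIFY 3): 0*3=0, -2*3=-6, 0*3=0, -4*3=-12, 9*3=27 -> [0, -6, 0, -12, 27]

Answer: 0 -6 0 -12 27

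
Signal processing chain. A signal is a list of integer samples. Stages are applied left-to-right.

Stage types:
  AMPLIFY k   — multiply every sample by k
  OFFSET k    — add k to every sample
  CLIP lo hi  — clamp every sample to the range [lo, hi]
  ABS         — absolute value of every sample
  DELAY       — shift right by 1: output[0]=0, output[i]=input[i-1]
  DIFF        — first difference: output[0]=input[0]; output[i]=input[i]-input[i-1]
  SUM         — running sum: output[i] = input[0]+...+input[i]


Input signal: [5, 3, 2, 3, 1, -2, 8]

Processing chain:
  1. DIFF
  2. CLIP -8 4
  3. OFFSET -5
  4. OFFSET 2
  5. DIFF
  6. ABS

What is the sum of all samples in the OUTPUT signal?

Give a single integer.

Answer: 21

Derivation:
Input: [5, 3, 2, 3, 1, -2, 8]
Stage 1 (DIFF): s[0]=5, 3-5=-2, 2-3=-1, 3-2=1, 1-3=-2, -2-1=-3, 8--2=10 -> [5, -2, -1, 1, -2, -3, 10]
Stage 2 (CLIP -8 4): clip(5,-8,4)=4, clip(-2,-8,4)=-2, clip(-1,-8,4)=-1, clip(1,-8,4)=1, clip(-2,-8,4)=-2, clip(-3,-8,4)=-3, clip(10,-8,4)=4 -> [4, -2, -1, 1, -2, -3, 4]
Stage 3 (OFFSET -5): 4+-5=-1, -2+-5=-7, -1+-5=-6, 1+-5=-4, -2+-5=-7, -3+-5=-8, 4+-5=-1 -> [-1, -7, -6, -4, -7, -8, -1]
Stage 4 (OFFSET 2): -1+2=1, -7+2=-5, -6+2=-4, -4+2=-2, -7+2=-5, -8+2=-6, -1+2=1 -> [1, -5, -4, -2, -5, -6, 1]
Stage 5 (DIFF): s[0]=1, -5-1=-6, -4--5=1, -2--4=2, -5--2=-3, -6--5=-1, 1--6=7 -> [1, -6, 1, 2, -3, -1, 7]
Stage 6 (ABS): |1|=1, |-6|=6, |1|=1, |2|=2, |-3|=3, |-1|=1, |7|=7 -> [1, 6, 1, 2, 3, 1, 7]
Output sum: 21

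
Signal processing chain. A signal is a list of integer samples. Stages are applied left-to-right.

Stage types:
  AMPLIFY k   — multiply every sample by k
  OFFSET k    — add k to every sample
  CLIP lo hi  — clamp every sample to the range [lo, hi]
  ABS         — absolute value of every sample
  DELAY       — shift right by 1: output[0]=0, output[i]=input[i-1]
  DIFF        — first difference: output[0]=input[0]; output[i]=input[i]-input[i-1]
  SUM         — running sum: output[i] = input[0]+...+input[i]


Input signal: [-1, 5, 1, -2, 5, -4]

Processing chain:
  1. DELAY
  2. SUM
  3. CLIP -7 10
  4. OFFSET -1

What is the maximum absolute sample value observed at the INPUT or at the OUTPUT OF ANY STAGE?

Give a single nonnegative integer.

Input: [-1, 5, 1, -2, 5, -4] (max |s|=5)
Stage 1 (DELAY): [0, -1, 5, 1, -2, 5] = [0, -1, 5, 1, -2, 5] -> [0, -1, 5, 1, -2, 5] (max |s|=5)
Stage 2 (SUM): sum[0..0]=0, sum[0..1]=-1, sum[0..2]=4, sum[0..3]=5, sum[0..4]=3, sum[0..5]=8 -> [0, -1, 4, 5, 3, 8] (max |s|=8)
Stage 3 (CLIP -7 10): clip(0,-7,10)=0, clip(-1,-7,10)=-1, clip(4,-7,10)=4, clip(5,-7,10)=5, clip(3,-7,10)=3, clip(8,-7,10)=8 -> [0, -1, 4, 5, 3, 8] (max |s|=8)
Stage 4 (OFFSET -1): 0+-1=-1, -1+-1=-2, 4+-1=3, 5+-1=4, 3+-1=2, 8+-1=7 -> [-1, -2, 3, 4, 2, 7] (max |s|=7)
Overall max amplitude: 8

Answer: 8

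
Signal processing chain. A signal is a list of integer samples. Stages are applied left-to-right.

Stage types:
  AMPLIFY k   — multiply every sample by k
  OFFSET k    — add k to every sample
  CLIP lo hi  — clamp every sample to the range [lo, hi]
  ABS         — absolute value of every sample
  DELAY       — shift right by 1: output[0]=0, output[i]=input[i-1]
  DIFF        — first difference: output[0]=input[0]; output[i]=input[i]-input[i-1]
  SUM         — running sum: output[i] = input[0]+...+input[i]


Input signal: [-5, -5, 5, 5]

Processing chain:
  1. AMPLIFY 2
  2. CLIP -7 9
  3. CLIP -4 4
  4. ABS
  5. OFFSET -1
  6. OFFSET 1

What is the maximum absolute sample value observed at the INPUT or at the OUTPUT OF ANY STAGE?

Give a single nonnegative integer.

Answer: 10

Derivation:
Input: [-5, -5, 5, 5] (max |s|=5)
Stage 1 (AMPLIFY 2): -5*2=-10, -5*2=-10, 5*2=10, 5*2=10 -> [-10, -10, 10, 10] (max |s|=10)
Stage 2 (CLIP -7 9): clip(-10,-7,9)=-7, clip(-10,-7,9)=-7, clip(10,-7,9)=9, clip(10,-7,9)=9 -> [-7, -7, 9, 9] (max |s|=9)
Stage 3 (CLIP -4 4): clip(-7,-4,4)=-4, clip(-7,-4,4)=-4, clip(9,-4,4)=4, clip(9,-4,4)=4 -> [-4, -4, 4, 4] (max |s|=4)
Stage 4 (ABS): |-4|=4, |-4|=4, |4|=4, |4|=4 -> [4, 4, 4, 4] (max |s|=4)
Stage 5 (OFFSET -1): 4+-1=3, 4+-1=3, 4+-1=3, 4+-1=3 -> [3, 3, 3, 3] (max |s|=3)
Stage 6 (OFFSET 1): 3+1=4, 3+1=4, 3+1=4, 3+1=4 -> [4, 4, 4, 4] (max |s|=4)
Overall max amplitude: 10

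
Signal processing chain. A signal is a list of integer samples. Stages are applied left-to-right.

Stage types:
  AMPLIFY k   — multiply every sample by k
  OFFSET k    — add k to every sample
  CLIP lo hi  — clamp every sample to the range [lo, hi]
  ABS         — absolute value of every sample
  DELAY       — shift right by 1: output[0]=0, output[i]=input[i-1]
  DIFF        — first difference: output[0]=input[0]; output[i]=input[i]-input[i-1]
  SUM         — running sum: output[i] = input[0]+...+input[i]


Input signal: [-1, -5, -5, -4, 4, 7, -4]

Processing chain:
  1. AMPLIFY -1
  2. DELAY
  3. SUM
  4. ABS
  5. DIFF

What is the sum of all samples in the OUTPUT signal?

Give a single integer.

Answer: 4

Derivation:
Input: [-1, -5, -5, -4, 4, 7, -4]
Stage 1 (AMPLIFY -1): -1*-1=1, -5*-1=5, -5*-1=5, -4*-1=4, 4*-1=-4, 7*-1=-7, -4*-1=4 -> [1, 5, 5, 4, -4, -7, 4]
Stage 2 (DELAY): [0, 1, 5, 5, 4, -4, -7] = [0, 1, 5, 5, 4, -4, -7] -> [0, 1, 5, 5, 4, -4, -7]
Stage 3 (SUM): sum[0..0]=0, sum[0..1]=1, sum[0..2]=6, sum[0..3]=11, sum[0..4]=15, sum[0..5]=11, sum[0..6]=4 -> [0, 1, 6, 11, 15, 11, 4]
Stage 4 (ABS): |0|=0, |1|=1, |6|=6, |11|=11, |15|=15, |11|=11, |4|=4 -> [0, 1, 6, 11, 15, 11, 4]
Stage 5 (DIFF): s[0]=0, 1-0=1, 6-1=5, 11-6=5, 15-11=4, 11-15=-4, 4-11=-7 -> [0, 1, 5, 5, 4, -4, -7]
Output sum: 4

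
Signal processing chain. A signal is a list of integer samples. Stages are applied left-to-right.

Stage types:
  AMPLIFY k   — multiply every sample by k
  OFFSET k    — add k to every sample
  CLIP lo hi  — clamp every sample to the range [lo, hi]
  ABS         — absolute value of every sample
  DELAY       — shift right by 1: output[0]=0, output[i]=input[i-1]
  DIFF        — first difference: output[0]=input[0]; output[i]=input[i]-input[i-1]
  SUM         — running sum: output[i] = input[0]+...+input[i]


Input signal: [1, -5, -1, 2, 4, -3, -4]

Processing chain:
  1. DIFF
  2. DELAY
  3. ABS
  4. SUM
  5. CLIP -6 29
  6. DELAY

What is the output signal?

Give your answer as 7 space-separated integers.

Answer: 0 0 1 7 11 14 16

Derivation:
Input: [1, -5, -1, 2, 4, -3, -4]
Stage 1 (DIFF): s[0]=1, -5-1=-6, -1--5=4, 2--1=3, 4-2=2, -3-4=-7, -4--3=-1 -> [1, -6, 4, 3, 2, -7, -1]
Stage 2 (DELAY): [0, 1, -6, 4, 3, 2, -7] = [0, 1, -6, 4, 3, 2, -7] -> [0, 1, -6, 4, 3, 2, -7]
Stage 3 (ABS): |0|=0, |1|=1, |-6|=6, |4|=4, |3|=3, |2|=2, |-7|=7 -> [0, 1, 6, 4, 3, 2, 7]
Stage 4 (SUM): sum[0..0]=0, sum[0..1]=1, sum[0..2]=7, sum[0..3]=11, sum[0..4]=14, sum[0..5]=16, sum[0..6]=23 -> [0, 1, 7, 11, 14, 16, 23]
Stage 5 (CLIP -6 29): clip(0,-6,29)=0, clip(1,-6,29)=1, clip(7,-6,29)=7, clip(11,-6,29)=11, clip(14,-6,29)=14, clip(16,-6,29)=16, clip(23,-6,29)=23 -> [0, 1, 7, 11, 14, 16, 23]
Stage 6 (DELAY): [0, 0, 1, 7, 11, 14, 16] = [0, 0, 1, 7, 11, 14, 16] -> [0, 0, 1, 7, 11, 14, 16]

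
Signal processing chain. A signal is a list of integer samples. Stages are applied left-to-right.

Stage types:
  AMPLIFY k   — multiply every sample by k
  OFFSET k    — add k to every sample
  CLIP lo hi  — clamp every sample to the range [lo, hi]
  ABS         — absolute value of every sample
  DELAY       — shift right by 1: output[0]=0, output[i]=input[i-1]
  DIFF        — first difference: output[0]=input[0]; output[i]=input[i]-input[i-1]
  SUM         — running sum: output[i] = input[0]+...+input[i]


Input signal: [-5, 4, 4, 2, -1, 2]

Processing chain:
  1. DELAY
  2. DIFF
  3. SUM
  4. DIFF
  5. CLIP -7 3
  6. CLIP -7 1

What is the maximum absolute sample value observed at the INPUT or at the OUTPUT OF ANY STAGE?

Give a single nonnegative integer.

Answer: 9

Derivation:
Input: [-5, 4, 4, 2, -1, 2] (max |s|=5)
Stage 1 (DELAY): [0, -5, 4, 4, 2, -1] = [0, -5, 4, 4, 2, -1] -> [0, -5, 4, 4, 2, -1] (max |s|=5)
Stage 2 (DIFF): s[0]=0, -5-0=-5, 4--5=9, 4-4=0, 2-4=-2, -1-2=-3 -> [0, -5, 9, 0, -2, -3] (max |s|=9)
Stage 3 (SUM): sum[0..0]=0, sum[0..1]=-5, sum[0..2]=4, sum[0..3]=4, sum[0..4]=2, sum[0..5]=-1 -> [0, -5, 4, 4, 2, -1] (max |s|=5)
Stage 4 (DIFF): s[0]=0, -5-0=-5, 4--5=9, 4-4=0, 2-4=-2, -1-2=-3 -> [0, -5, 9, 0, -2, -3] (max |s|=9)
Stage 5 (CLIP -7 3): clip(0,-7,3)=0, clip(-5,-7,3)=-5, clip(9,-7,3)=3, clip(0,-7,3)=0, clip(-2,-7,3)=-2, clip(-3,-7,3)=-3 -> [0, -5, 3, 0, -2, -3] (max |s|=5)
Stage 6 (CLIP -7 1): clip(0,-7,1)=0, clip(-5,-7,1)=-5, clip(3,-7,1)=1, clip(0,-7,1)=0, clip(-2,-7,1)=-2, clip(-3,-7,1)=-3 -> [0, -5, 1, 0, -2, -3] (max |s|=5)
Overall max amplitude: 9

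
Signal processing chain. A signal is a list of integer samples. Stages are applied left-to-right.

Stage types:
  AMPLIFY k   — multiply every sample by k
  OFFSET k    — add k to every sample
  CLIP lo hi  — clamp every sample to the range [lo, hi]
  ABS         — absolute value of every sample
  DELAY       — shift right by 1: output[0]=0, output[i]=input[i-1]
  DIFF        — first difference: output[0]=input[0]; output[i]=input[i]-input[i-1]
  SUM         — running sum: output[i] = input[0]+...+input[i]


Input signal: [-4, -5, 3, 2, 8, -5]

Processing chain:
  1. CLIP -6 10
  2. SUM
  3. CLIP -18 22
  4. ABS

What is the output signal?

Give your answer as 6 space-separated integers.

Answer: 4 9 6 4 4 1

Derivation:
Input: [-4, -5, 3, 2, 8, -5]
Stage 1 (CLIP -6 10): clip(-4,-6,10)=-4, clip(-5,-6,10)=-5, clip(3,-6,10)=3, clip(2,-6,10)=2, clip(8,-6,10)=8, clip(-5,-6,10)=-5 -> [-4, -5, 3, 2, 8, -5]
Stage 2 (SUM): sum[0..0]=-4, sum[0..1]=-9, sum[0..2]=-6, sum[0..3]=-4, sum[0..4]=4, sum[0..5]=-1 -> [-4, -9, -6, -4, 4, -1]
Stage 3 (CLIP -18 22): clip(-4,-18,22)=-4, clip(-9,-18,22)=-9, clip(-6,-18,22)=-6, clip(-4,-18,22)=-4, clip(4,-18,22)=4, clip(-1,-18,22)=-1 -> [-4, -9, -6, -4, 4, -1]
Stage 4 (ABS): |-4|=4, |-9|=9, |-6|=6, |-4|=4, |4|=4, |-1|=1 -> [4, 9, 6, 4, 4, 1]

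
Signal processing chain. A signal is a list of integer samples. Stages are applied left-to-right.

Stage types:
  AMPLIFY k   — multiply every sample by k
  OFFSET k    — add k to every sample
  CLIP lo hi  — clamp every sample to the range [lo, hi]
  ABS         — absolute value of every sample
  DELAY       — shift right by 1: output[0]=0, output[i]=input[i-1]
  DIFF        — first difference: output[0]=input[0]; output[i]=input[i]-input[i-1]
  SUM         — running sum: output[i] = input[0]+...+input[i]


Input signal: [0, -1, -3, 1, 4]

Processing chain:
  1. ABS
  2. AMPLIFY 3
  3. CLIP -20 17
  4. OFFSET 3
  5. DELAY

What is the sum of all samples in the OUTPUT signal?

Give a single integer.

Answer: 27

Derivation:
Input: [0, -1, -3, 1, 4]
Stage 1 (ABS): |0|=0, |-1|=1, |-3|=3, |1|=1, |4|=4 -> [0, 1, 3, 1, 4]
Stage 2 (AMPLIFY 3): 0*3=0, 1*3=3, 3*3=9, 1*3=3, 4*3=12 -> [0, 3, 9, 3, 12]
Stage 3 (CLIP -20 17): clip(0,-20,17)=0, clip(3,-20,17)=3, clip(9,-20,17)=9, clip(3,-20,17)=3, clip(12,-20,17)=12 -> [0, 3, 9, 3, 12]
Stage 4 (OFFSET 3): 0+3=3, 3+3=6, 9+3=12, 3+3=6, 12+3=15 -> [3, 6, 12, 6, 15]
Stage 5 (DELAY): [0, 3, 6, 12, 6] = [0, 3, 6, 12, 6] -> [0, 3, 6, 12, 6]
Output sum: 27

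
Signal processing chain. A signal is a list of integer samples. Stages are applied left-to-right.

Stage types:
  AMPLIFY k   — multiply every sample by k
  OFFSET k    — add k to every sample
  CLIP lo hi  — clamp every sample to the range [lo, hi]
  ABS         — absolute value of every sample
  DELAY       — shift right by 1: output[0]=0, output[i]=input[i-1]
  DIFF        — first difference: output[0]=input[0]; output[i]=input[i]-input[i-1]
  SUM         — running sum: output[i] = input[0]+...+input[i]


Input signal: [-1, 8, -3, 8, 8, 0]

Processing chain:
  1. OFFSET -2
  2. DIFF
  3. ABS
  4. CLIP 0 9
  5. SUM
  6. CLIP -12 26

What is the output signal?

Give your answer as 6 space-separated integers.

Input: [-1, 8, -3, 8, 8, 0]
Stage 1 (OFFSET -2): -1+-2=-3, 8+-2=6, -3+-2=-5, 8+-2=6, 8+-2=6, 0+-2=-2 -> [-3, 6, -5, 6, 6, -2]
Stage 2 (DIFF): s[0]=-3, 6--3=9, -5-6=-11, 6--5=11, 6-6=0, -2-6=-8 -> [-3, 9, -11, 11, 0, -8]
Stage 3 (ABS): |-3|=3, |9|=9, |-11|=11, |11|=11, |0|=0, |-8|=8 -> [3, 9, 11, 11, 0, 8]
Stage 4 (CLIP 0 9): clip(3,0,9)=3, clip(9,0,9)=9, clip(11,0,9)=9, clip(11,0,9)=9, clip(0,0,9)=0, clip(8,0,9)=8 -> [3, 9, 9, 9, 0, 8]
Stage 5 (SUM): sum[0..0]=3, sum[0..1]=12, sum[0..2]=21, sum[0..3]=30, sum[0..4]=30, sum[0..5]=38 -> [3, 12, 21, 30, 30, 38]
Stage 6 (CLIP -12 26): clip(3,-12,26)=3, clip(12,-12,26)=12, clip(21,-12,26)=21, clip(30,-12,26)=26, clip(30,-12,26)=26, clip(38,-12,26)=26 -> [3, 12, 21, 26, 26, 26]

Answer: 3 12 21 26 26 26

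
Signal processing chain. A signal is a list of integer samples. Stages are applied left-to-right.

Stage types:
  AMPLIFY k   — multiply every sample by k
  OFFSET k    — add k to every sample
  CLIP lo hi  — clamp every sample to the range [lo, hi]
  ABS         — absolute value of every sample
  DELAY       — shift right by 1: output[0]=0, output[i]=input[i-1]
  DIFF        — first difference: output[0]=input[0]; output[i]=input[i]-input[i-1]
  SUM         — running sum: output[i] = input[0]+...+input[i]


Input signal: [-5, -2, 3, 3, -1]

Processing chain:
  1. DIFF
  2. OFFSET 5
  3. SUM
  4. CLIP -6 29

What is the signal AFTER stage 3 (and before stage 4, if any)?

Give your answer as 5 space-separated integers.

Input: [-5, -2, 3, 3, -1]
Stage 1 (DIFF): s[0]=-5, -2--5=3, 3--2=5, 3-3=0, -1-3=-4 -> [-5, 3, 5, 0, -4]
Stage 2 (OFFSET 5): -5+5=0, 3+5=8, 5+5=10, 0+5=5, -4+5=1 -> [0, 8, 10, 5, 1]
Stage 3 (SUM): sum[0..0]=0, sum[0..1]=8, sum[0..2]=18, sum[0..3]=23, sum[0..4]=24 -> [0, 8, 18, 23, 24]

Answer: 0 8 18 23 24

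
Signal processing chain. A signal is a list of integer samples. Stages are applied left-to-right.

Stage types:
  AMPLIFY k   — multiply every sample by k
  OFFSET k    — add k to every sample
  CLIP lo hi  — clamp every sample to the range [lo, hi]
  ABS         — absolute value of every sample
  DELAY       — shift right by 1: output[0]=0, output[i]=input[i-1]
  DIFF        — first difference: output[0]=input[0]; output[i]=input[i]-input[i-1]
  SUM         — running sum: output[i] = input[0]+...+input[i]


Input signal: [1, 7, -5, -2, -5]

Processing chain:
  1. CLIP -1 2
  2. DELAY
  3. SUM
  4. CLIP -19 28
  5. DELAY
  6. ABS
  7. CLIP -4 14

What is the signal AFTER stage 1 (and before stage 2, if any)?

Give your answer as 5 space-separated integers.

Answer: 1 2 -1 -1 -1

Derivation:
Input: [1, 7, -5, -2, -5]
Stage 1 (CLIP -1 2): clip(1,-1,2)=1, clip(7,-1,2)=2, clip(-5,-1,2)=-1, clip(-2,-1,2)=-1, clip(-5,-1,2)=-1 -> [1, 2, -1, -1, -1]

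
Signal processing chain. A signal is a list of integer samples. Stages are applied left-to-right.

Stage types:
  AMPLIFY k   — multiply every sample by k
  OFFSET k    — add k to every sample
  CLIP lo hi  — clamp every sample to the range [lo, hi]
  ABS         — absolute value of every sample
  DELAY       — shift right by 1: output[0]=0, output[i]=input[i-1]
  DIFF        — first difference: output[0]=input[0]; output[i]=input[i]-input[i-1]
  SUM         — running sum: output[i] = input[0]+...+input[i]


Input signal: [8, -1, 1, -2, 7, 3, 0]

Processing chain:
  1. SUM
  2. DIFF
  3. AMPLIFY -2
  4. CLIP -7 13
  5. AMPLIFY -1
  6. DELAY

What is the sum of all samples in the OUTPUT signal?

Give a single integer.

Answer: 16

Derivation:
Input: [8, -1, 1, -2, 7, 3, 0]
Stage 1 (SUM): sum[0..0]=8, sum[0..1]=7, sum[0..2]=8, sum[0..3]=6, sum[0..4]=13, sum[0..5]=16, sum[0..6]=16 -> [8, 7, 8, 6, 13, 16, 16]
Stage 2 (DIFF): s[0]=8, 7-8=-1, 8-7=1, 6-8=-2, 13-6=7, 16-13=3, 16-16=0 -> [8, -1, 1, -2, 7, 3, 0]
Stage 3 (AMPLIFY -2): 8*-2=-16, -1*-2=2, 1*-2=-2, -2*-2=4, 7*-2=-14, 3*-2=-6, 0*-2=0 -> [-16, 2, -2, 4, -14, -6, 0]
Stage 4 (CLIP -7 13): clip(-16,-7,13)=-7, clip(2,-7,13)=2, clip(-2,-7,13)=-2, clip(4,-7,13)=4, clip(-14,-7,13)=-7, clip(-6,-7,13)=-6, clip(0,-7,13)=0 -> [-7, 2, -2, 4, -7, -6, 0]
Stage 5 (AMPLIFY -1): -7*-1=7, 2*-1=-2, -2*-1=2, 4*-1=-4, -7*-1=7, -6*-1=6, 0*-1=0 -> [7, -2, 2, -4, 7, 6, 0]
Stage 6 (DELAY): [0, 7, -2, 2, -4, 7, 6] = [0, 7, -2, 2, -4, 7, 6] -> [0, 7, -2, 2, -4, 7, 6]
Output sum: 16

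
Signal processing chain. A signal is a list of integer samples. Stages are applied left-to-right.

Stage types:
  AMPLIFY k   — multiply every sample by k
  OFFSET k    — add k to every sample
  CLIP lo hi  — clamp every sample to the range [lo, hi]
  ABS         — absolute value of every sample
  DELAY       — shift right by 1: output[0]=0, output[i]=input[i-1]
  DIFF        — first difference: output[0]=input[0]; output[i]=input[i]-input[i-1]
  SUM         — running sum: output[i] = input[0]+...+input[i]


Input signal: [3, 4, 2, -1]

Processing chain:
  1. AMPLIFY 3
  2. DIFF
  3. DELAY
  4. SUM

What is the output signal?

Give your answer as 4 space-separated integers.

Input: [3, 4, 2, -1]
Stage 1 (AMPLIFY 3): 3*3=9, 4*3=12, 2*3=6, -1*3=-3 -> [9, 12, 6, -3]
Stage 2 (DIFF): s[0]=9, 12-9=3, 6-12=-6, -3-6=-9 -> [9, 3, -6, -9]
Stage 3 (DELAY): [0, 9, 3, -6] = [0, 9, 3, -6] -> [0, 9, 3, -6]
Stage 4 (SUM): sum[0..0]=0, sum[0..1]=9, sum[0..2]=12, sum[0..3]=6 -> [0, 9, 12, 6]

Answer: 0 9 12 6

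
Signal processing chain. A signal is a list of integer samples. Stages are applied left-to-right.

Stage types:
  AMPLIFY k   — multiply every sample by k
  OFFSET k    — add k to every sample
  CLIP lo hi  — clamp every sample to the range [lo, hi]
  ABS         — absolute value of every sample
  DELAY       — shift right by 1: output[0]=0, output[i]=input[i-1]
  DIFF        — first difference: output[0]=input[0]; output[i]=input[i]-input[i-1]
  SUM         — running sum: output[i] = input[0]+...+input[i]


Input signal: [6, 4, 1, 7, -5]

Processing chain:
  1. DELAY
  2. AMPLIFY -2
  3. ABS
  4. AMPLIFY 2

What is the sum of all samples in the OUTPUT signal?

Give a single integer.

Input: [6, 4, 1, 7, -5]
Stage 1 (DELAY): [0, 6, 4, 1, 7] = [0, 6, 4, 1, 7] -> [0, 6, 4, 1, 7]
Stage 2 (AMPLIFY -2): 0*-2=0, 6*-2=-12, 4*-2=-8, 1*-2=-2, 7*-2=-14 -> [0, -12, -8, -2, -14]
Stage 3 (ABS): |0|=0, |-12|=12, |-8|=8, |-2|=2, |-14|=14 -> [0, 12, 8, 2, 14]
Stage 4 (AMPLIFY 2): 0*2=0, 12*2=24, 8*2=16, 2*2=4, 14*2=28 -> [0, 24, 16, 4, 28]
Output sum: 72

Answer: 72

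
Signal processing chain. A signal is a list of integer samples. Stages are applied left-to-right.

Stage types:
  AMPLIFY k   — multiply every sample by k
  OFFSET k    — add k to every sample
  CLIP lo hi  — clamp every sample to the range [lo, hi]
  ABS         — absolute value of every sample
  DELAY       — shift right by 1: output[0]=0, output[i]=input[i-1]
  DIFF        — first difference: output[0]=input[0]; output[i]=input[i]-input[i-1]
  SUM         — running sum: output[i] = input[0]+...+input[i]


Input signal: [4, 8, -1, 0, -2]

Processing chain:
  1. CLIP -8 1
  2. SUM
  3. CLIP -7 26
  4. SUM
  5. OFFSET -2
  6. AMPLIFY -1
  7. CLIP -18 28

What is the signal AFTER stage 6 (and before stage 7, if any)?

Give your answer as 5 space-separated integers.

Input: [4, 8, -1, 0, -2]
Stage 1 (CLIP -8 1): clip(4,-8,1)=1, clip(8,-8,1)=1, clip(-1,-8,1)=-1, clip(0,-8,1)=0, clip(-2,-8,1)=-2 -> [1, 1, -1, 0, -2]
Stage 2 (SUM): sum[0..0]=1, sum[0..1]=2, sum[0..2]=1, sum[0..3]=1, sum[0..4]=-1 -> [1, 2, 1, 1, -1]
Stage 3 (CLIP -7 26): clip(1,-7,26)=1, clip(2,-7,26)=2, clip(1,-7,26)=1, clip(1,-7,26)=1, clip(-1,-7,26)=-1 -> [1, 2, 1, 1, -1]
Stage 4 (SUM): sum[0..0]=1, sum[0..1]=3, sum[0..2]=4, sum[0..3]=5, sum[0..4]=4 -> [1, 3, 4, 5, 4]
Stage 5 (OFFSET -2): 1+-2=-1, 3+-2=1, 4+-2=2, 5+-2=3, 4+-2=2 -> [-1, 1, 2, 3, 2]
Stage 6 (AMPLIFY -1): -1*-1=1, 1*-1=-1, 2*-1=-2, 3*-1=-3, 2*-1=-2 -> [1, -1, -2, -3, -2]

Answer: 1 -1 -2 -3 -2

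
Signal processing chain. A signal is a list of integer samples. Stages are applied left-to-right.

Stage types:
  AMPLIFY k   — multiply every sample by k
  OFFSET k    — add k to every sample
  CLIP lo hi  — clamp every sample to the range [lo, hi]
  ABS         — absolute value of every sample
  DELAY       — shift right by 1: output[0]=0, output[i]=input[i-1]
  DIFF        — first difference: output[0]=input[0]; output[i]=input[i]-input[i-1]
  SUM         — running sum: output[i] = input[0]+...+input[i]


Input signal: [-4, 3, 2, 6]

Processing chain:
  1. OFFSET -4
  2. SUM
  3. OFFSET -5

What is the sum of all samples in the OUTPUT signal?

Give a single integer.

Input: [-4, 3, 2, 6]
Stage 1 (OFFSET -4): -4+-4=-8, 3+-4=-1, 2+-4=-2, 6+-4=2 -> [-8, -1, -2, 2]
Stage 2 (SUM): sum[0..0]=-8, sum[0..1]=-9, sum[0..2]=-11, sum[0..3]=-9 -> [-8, -9, -11, -9]
Stage 3 (OFFSET -5): -8+-5=-13, -9+-5=-14, -11+-5=-16, -9+-5=-14 -> [-13, -14, -16, -14]
Output sum: -57

Answer: -57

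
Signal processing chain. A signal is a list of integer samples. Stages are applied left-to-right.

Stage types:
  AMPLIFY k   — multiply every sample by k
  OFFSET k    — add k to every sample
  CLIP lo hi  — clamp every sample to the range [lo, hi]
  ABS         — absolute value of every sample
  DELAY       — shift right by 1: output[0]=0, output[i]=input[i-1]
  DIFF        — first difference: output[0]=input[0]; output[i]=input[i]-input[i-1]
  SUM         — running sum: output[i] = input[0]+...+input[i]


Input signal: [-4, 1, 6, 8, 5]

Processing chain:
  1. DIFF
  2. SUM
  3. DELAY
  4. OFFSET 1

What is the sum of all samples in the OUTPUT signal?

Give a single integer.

Input: [-4, 1, 6, 8, 5]
Stage 1 (DIFF): s[0]=-4, 1--4=5, 6-1=5, 8-6=2, 5-8=-3 -> [-4, 5, 5, 2, -3]
Stage 2 (SUM): sum[0..0]=-4, sum[0..1]=1, sum[0..2]=6, sum[0..3]=8, sum[0..4]=5 -> [-4, 1, 6, 8, 5]
Stage 3 (DELAY): [0, -4, 1, 6, 8] = [0, -4, 1, 6, 8] -> [0, -4, 1, 6, 8]
Stage 4 (OFFSET 1): 0+1=1, -4+1=-3, 1+1=2, 6+1=7, 8+1=9 -> [1, -3, 2, 7, 9]
Output sum: 16

Answer: 16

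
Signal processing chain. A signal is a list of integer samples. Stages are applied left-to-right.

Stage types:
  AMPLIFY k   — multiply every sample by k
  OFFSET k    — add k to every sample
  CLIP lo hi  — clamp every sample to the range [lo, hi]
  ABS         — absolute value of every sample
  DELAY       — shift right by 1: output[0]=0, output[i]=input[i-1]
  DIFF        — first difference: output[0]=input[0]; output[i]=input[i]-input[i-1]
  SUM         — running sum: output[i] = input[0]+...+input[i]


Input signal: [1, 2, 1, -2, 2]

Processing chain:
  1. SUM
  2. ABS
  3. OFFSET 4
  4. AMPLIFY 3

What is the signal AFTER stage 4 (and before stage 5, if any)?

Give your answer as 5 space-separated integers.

Input: [1, 2, 1, -2, 2]
Stage 1 (SUM): sum[0..0]=1, sum[0..1]=3, sum[0..2]=4, sum[0..3]=2, sum[0..4]=4 -> [1, 3, 4, 2, 4]
Stage 2 (ABS): |1|=1, |3|=3, |4|=4, |2|=2, |4|=4 -> [1, 3, 4, 2, 4]
Stage 3 (OFFSET 4): 1+4=5, 3+4=7, 4+4=8, 2+4=6, 4+4=8 -> [5, 7, 8, 6, 8]
Stage 4 (AMPLIFY 3): 5*3=15, 7*3=21, 8*3=24, 6*3=18, 8*3=24 -> [15, 21, 24, 18, 24]

Answer: 15 21 24 18 24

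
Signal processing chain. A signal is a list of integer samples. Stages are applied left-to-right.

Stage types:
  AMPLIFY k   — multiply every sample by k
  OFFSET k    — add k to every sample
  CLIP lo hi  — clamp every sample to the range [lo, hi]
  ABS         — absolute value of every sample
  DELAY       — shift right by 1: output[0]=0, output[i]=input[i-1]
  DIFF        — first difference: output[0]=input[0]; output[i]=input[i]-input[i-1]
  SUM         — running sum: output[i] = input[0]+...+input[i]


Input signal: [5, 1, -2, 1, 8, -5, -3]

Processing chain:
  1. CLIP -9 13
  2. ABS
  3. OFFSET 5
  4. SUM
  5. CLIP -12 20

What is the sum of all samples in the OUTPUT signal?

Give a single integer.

Input: [5, 1, -2, 1, 8, -5, -3]
Stage 1 (CLIP -9 13): clip(5,-9,13)=5, clip(1,-9,13)=1, clip(-2,-9,13)=-2, clip(1,-9,13)=1, clip(8,-9,13)=8, clip(-5,-9,13)=-5, clip(-3,-9,13)=-3 -> [5, 1, -2, 1, 8, -5, -3]
Stage 2 (ABS): |5|=5, |1|=1, |-2|=2, |1|=1, |8|=8, |-5|=5, |-3|=3 -> [5, 1, 2, 1, 8, 5, 3]
Stage 3 (OFFSET 5): 5+5=10, 1+5=6, 2+5=7, 1+5=6, 8+5=13, 5+5=10, 3+5=8 -> [10, 6, 7, 6, 13, 10, 8]
Stage 4 (SUM): sum[0..0]=10, sum[0..1]=16, sum[0..2]=23, sum[0..3]=29, sum[0..4]=42, sum[0..5]=52, sum[0..6]=60 -> [10, 16, 23, 29, 42, 52, 60]
Stage 5 (CLIP -12 20): clip(10,-12,20)=10, clip(16,-12,20)=16, clip(23,-12,20)=20, clip(29,-12,20)=20, clip(42,-12,20)=20, clip(52,-12,20)=20, clip(60,-12,20)=20 -> [10, 16, 20, 20, 20, 20, 20]
Output sum: 126

Answer: 126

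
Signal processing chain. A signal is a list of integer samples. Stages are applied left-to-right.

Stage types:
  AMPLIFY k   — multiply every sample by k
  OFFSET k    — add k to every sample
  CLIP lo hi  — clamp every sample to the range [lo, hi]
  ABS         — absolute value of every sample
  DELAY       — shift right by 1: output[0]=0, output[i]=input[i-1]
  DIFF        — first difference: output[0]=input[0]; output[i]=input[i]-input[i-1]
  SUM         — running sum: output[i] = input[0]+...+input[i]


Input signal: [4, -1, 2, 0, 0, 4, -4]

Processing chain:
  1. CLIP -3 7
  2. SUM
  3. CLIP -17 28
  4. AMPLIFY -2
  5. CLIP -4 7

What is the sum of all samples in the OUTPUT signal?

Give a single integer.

Input: [4, -1, 2, 0, 0, 4, -4]
Stage 1 (CLIP -3 7): clip(4,-3,7)=4, clip(-1,-3,7)=-1, clip(2,-3,7)=2, clip(0,-3,7)=0, clip(0,-3,7)=0, clip(4,-3,7)=4, clip(-4,-3,7)=-3 -> [4, -1, 2, 0, 0, 4, -3]
Stage 2 (SUM): sum[0..0]=4, sum[0..1]=3, sum[0..2]=5, sum[0..3]=5, sum[0..4]=5, sum[0..5]=9, sum[0..6]=6 -> [4, 3, 5, 5, 5, 9, 6]
Stage 3 (CLIP -17 28): clip(4,-17,28)=4, clip(3,-17,28)=3, clip(5,-17,28)=5, clip(5,-17,28)=5, clip(5,-17,28)=5, clip(9,-17,28)=9, clip(6,-17,28)=6 -> [4, 3, 5, 5, 5, 9, 6]
Stage 4 (AMPLIFY -2): 4*-2=-8, 3*-2=-6, 5*-2=-10, 5*-2=-10, 5*-2=-10, 9*-2=-18, 6*-2=-12 -> [-8, -6, -10, -10, -10, -18, -12]
Stage 5 (CLIP -4 7): clip(-8,-4,7)=-4, clip(-6,-4,7)=-4, clip(-10,-4,7)=-4, clip(-10,-4,7)=-4, clip(-10,-4,7)=-4, clip(-18,-4,7)=-4, clip(-12,-4,7)=-4 -> [-4, -4, -4, -4, -4, -4, -4]
Output sum: -28

Answer: -28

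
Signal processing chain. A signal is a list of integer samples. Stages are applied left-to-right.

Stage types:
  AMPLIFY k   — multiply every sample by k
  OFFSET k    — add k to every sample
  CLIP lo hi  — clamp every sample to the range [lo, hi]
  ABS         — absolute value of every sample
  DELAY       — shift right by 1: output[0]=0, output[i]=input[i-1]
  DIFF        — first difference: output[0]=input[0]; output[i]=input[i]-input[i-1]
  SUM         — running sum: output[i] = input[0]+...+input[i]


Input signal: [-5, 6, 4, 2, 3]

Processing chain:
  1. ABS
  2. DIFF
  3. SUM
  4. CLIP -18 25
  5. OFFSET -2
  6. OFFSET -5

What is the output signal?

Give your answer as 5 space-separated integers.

Answer: -2 -1 -3 -5 -4

Derivation:
Input: [-5, 6, 4, 2, 3]
Stage 1 (ABS): |-5|=5, |6|=6, |4|=4, |2|=2, |3|=3 -> [5, 6, 4, 2, 3]
Stage 2 (DIFF): s[0]=5, 6-5=1, 4-6=-2, 2-4=-2, 3-2=1 -> [5, 1, -2, -2, 1]
Stage 3 (SUM): sum[0..0]=5, sum[0..1]=6, sum[0..2]=4, sum[0..3]=2, sum[0..4]=3 -> [5, 6, 4, 2, 3]
Stage 4 (CLIP -18 25): clip(5,-18,25)=5, clip(6,-18,25)=6, clip(4,-18,25)=4, clip(2,-18,25)=2, clip(3,-18,25)=3 -> [5, 6, 4, 2, 3]
Stage 5 (OFFSET -2): 5+-2=3, 6+-2=4, 4+-2=2, 2+-2=0, 3+-2=1 -> [3, 4, 2, 0, 1]
Stage 6 (OFFSET -5): 3+-5=-2, 4+-5=-1, 2+-5=-3, 0+-5=-5, 1+-5=-4 -> [-2, -1, -3, -5, -4]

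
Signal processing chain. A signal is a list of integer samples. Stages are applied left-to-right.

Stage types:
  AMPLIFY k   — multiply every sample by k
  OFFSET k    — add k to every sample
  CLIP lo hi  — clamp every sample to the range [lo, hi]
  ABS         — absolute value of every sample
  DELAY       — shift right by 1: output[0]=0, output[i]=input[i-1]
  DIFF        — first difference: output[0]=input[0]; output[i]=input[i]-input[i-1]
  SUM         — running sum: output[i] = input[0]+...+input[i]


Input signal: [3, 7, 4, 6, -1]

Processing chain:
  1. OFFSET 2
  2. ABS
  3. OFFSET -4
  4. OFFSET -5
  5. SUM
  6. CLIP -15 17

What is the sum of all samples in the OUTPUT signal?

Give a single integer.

Answer: -38

Derivation:
Input: [3, 7, 4, 6, -1]
Stage 1 (OFFSET 2): 3+2=5, 7+2=9, 4+2=6, 6+2=8, -1+2=1 -> [5, 9, 6, 8, 1]
Stage 2 (ABS): |5|=5, |9|=9, |6|=6, |8|=8, |1|=1 -> [5, 9, 6, 8, 1]
Stage 3 (OFFSET -4): 5+-4=1, 9+-4=5, 6+-4=2, 8+-4=4, 1+-4=-3 -> [1, 5, 2, 4, -3]
Stage 4 (OFFSET -5): 1+-5=-4, 5+-5=0, 2+-5=-3, 4+-5=-1, -3+-5=-8 -> [-4, 0, -3, -1, -8]
Stage 5 (SUM): sum[0..0]=-4, sum[0..1]=-4, sum[0..2]=-7, sum[0..3]=-8, sum[0..4]=-16 -> [-4, -4, -7, -8, -16]
Stage 6 (CLIP -15 17): clip(-4,-15,17)=-4, clip(-4,-15,17)=-4, clip(-7,-15,17)=-7, clip(-8,-15,17)=-8, clip(-16,-15,17)=-15 -> [-4, -4, -7, -8, -15]
Output sum: -38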